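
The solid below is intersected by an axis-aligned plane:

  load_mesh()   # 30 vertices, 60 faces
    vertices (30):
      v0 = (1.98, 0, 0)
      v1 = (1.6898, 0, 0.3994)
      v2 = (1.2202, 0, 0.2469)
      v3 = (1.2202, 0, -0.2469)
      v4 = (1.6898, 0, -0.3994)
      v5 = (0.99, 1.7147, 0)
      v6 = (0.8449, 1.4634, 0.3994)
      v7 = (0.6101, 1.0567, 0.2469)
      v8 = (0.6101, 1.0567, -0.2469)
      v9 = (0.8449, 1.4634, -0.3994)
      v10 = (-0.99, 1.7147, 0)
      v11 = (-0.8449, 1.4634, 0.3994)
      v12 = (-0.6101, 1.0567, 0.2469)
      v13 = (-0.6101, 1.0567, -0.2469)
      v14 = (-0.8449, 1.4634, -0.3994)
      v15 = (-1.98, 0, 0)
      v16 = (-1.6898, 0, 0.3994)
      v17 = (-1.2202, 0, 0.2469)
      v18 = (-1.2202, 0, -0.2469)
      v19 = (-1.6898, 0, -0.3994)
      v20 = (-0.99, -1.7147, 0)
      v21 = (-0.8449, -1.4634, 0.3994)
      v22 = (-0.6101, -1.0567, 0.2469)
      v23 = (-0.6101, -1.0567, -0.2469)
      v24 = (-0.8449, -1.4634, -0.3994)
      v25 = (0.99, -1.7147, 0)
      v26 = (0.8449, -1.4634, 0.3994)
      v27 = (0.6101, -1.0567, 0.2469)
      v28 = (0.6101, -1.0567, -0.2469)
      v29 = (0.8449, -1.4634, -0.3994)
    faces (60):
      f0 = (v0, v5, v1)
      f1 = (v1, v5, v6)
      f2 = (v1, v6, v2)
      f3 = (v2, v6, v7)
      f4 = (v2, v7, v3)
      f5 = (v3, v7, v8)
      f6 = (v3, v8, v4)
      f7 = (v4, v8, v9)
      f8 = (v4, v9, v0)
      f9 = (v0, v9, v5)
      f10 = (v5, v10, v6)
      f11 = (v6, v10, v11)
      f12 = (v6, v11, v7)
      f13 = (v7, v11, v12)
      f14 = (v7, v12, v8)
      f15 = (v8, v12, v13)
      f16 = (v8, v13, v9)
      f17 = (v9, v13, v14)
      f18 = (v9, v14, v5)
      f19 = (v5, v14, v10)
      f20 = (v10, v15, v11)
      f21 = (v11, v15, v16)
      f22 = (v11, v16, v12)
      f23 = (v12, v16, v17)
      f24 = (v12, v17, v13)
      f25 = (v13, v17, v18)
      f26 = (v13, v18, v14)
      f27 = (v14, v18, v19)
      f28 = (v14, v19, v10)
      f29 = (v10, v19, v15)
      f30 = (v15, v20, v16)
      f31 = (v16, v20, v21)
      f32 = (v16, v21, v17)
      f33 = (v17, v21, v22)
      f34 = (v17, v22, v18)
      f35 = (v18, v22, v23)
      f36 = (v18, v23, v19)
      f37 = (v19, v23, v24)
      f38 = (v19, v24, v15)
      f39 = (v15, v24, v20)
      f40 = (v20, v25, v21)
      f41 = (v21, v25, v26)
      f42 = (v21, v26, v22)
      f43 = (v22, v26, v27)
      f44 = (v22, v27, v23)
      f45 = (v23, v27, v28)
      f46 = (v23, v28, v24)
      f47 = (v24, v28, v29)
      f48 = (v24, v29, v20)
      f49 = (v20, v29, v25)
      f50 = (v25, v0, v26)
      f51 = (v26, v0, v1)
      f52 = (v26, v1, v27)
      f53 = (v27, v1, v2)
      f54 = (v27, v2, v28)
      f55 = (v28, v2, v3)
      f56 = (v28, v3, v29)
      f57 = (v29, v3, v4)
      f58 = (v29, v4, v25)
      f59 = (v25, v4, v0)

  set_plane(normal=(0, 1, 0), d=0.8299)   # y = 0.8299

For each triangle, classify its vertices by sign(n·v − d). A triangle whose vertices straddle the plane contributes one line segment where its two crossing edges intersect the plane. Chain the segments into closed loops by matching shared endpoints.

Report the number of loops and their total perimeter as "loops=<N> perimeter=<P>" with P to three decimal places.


loops=2 perimeter=4.937

Straddling triangles (20 of 60):
  (v0,v5,v1) [-+-] → (1.50085, 0.8299, 0)–(1.3511, 0.8299, 0.206094)  len=0.2548
  (v1,v5,v6) [-++] → (1.3511, 0.8299, 0.206094)–(1.21065, 0.8299, 0.3994)  len=0.2389
  (v1,v6,v2) [-+-] → (1.21065, 0.8299, 0.3994)–(1.00737, 0.8299, 0.333383)  len=0.2137
  (v2,v6,v7) [-++] → (1.00737, 0.8299, 0.333383)–(0.741046, 0.8299, 0.2469)  len=0.2800
  (v2,v7,v3) [-+-] → (0.741046, 0.8299, 0.2469)–(0.741046, 0.8299, 0.140915)  len=0.1060
  (v3,v7,v8) [-++] → (0.741046, 0.8299, 0.140915)–(0.741046, 0.8299, -0.2469)  len=0.3878
  (v3,v8,v4) [-+-] → (0.741046, 0.8299, -0.2469)–(0.841837, 0.8299, -0.279631)  len=0.1060
  (v4,v8,v9) [-++] → (0.841837, 0.8299, -0.279631)–(1.21065, 0.8299, -0.3994)  len=0.3878
  (v4,v9,v0) [-+-] → (1.21065, 0.8299, -0.3994)–(1.33628, 0.8299, -0.226501)  len=0.2137
  (v0,v9,v5) [-++] → (1.33628, 0.8299, -0.226501)–(1.50085, 0.8299, 0)  len=0.2800
  (v10,v15,v11) [+-+] → (-1.50085, 0.8299, 0)–(-1.33628, 0.8299, 0.226501)  len=0.2800
  (v11,v15,v16) [+--] → (-1.33628, 0.8299, 0.226501)–(-1.21065, 0.8299, 0.3994)  len=0.2137
  (v11,v16,v12) [+-+] → (-1.21065, 0.8299, 0.3994)–(-0.841837, 0.8299, 0.279631)  len=0.3878
  (v12,v16,v17) [+--] → (-0.841837, 0.8299, 0.279631)–(-0.741046, 0.8299, 0.2469)  len=0.1060
  (v12,v17,v13) [+-+] → (-0.741046, 0.8299, 0.2469)–(-0.741046, 0.8299, -0.140915)  len=0.3878
  (v13,v17,v18) [+--] → (-0.741046, 0.8299, -0.140915)–(-0.741046, 0.8299, -0.2469)  len=0.1060
  (v13,v18,v14) [+-+] → (-0.741046, 0.8299, -0.2469)–(-1.00737, 0.8299, -0.333383)  len=0.2800
  (v14,v18,v19) [+--] → (-1.00737, 0.8299, -0.333383)–(-1.21065, 0.8299, -0.3994)  len=0.2137
  (v14,v19,v10) [+-+] → (-1.21065, 0.8299, -0.3994)–(-1.3511, 0.8299, -0.206094)  len=0.2389
  (v10,v19,v15) [+--] → (-1.3511, 0.8299, -0.206094)–(-1.50085, 0.8299, 0)  len=0.2548

Chained into 2 loop(s):
  loop 1: 10 segments, perimeter = 2.4687
  loop 2: 10 segments, perimeter = 2.4687
Total perimeter = 4.937


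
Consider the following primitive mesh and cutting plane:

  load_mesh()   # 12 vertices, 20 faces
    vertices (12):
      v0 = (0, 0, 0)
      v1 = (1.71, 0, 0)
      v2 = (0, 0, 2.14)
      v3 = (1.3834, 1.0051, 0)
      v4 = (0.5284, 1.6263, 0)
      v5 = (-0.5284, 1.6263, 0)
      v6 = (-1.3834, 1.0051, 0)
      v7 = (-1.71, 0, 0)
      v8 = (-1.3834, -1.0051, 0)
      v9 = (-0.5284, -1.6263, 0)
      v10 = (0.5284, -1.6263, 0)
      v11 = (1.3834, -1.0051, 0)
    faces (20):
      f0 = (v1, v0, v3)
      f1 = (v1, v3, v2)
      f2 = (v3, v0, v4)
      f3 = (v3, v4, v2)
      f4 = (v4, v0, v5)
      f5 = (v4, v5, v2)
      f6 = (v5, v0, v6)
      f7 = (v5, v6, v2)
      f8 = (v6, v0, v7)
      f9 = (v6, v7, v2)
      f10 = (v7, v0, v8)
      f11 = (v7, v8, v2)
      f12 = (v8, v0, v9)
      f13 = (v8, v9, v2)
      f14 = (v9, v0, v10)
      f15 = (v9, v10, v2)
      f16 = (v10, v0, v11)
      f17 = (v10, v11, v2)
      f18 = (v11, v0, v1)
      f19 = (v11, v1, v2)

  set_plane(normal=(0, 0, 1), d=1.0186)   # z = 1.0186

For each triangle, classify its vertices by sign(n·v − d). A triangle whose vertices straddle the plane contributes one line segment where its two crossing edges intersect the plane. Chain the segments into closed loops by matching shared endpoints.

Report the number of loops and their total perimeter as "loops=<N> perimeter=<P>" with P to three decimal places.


Straddling triangles (10 of 20):
  (v1,v3,v2) [--+] → (0.724927, 0.526691, 1.0186)–(0.896072, 0, 1.0186)  len=0.5538
  (v3,v4,v2) [--+] → (0.276891, 0.852212, 1.0186)–(0.724927, 0.526691, 1.0186)  len=0.5538
  (v4,v5,v2) [--+] → (-0.276891, 0.852212, 1.0186)–(0.276891, 0.852212, 1.0186)  len=0.5538
  (v5,v6,v2) [--+] → (-0.724927, 0.526691, 1.0186)–(-0.276891, 0.852212, 1.0186)  len=0.5538
  (v6,v7,v2) [--+] → (-0.896072, 0, 1.0186)–(-0.724927, 0.526691, 1.0186)  len=0.5538
  (v7,v8,v2) [--+] → (-0.724927, -0.526691, 1.0186)–(-0.896072, 0, 1.0186)  len=0.5538
  (v8,v9,v2) [--+] → (-0.276891, -0.852212, 1.0186)–(-0.724927, -0.526691, 1.0186)  len=0.5538
  (v9,v10,v2) [--+] → (0.276891, -0.852212, 1.0186)–(-0.276891, -0.852212, 1.0186)  len=0.5538
  (v10,v11,v2) [--+] → (0.724927, -0.526691, 1.0186)–(0.276891, -0.852212, 1.0186)  len=0.5538
  (v11,v1,v2) [--+] → (0.896072, 0, 1.0186)–(0.724927, -0.526691, 1.0186)  len=0.5538

Chained into 1 loop(s):
  loop 1: 10 segments, perimeter = 5.5380
Total perimeter = 5.538

loops=1 perimeter=5.538


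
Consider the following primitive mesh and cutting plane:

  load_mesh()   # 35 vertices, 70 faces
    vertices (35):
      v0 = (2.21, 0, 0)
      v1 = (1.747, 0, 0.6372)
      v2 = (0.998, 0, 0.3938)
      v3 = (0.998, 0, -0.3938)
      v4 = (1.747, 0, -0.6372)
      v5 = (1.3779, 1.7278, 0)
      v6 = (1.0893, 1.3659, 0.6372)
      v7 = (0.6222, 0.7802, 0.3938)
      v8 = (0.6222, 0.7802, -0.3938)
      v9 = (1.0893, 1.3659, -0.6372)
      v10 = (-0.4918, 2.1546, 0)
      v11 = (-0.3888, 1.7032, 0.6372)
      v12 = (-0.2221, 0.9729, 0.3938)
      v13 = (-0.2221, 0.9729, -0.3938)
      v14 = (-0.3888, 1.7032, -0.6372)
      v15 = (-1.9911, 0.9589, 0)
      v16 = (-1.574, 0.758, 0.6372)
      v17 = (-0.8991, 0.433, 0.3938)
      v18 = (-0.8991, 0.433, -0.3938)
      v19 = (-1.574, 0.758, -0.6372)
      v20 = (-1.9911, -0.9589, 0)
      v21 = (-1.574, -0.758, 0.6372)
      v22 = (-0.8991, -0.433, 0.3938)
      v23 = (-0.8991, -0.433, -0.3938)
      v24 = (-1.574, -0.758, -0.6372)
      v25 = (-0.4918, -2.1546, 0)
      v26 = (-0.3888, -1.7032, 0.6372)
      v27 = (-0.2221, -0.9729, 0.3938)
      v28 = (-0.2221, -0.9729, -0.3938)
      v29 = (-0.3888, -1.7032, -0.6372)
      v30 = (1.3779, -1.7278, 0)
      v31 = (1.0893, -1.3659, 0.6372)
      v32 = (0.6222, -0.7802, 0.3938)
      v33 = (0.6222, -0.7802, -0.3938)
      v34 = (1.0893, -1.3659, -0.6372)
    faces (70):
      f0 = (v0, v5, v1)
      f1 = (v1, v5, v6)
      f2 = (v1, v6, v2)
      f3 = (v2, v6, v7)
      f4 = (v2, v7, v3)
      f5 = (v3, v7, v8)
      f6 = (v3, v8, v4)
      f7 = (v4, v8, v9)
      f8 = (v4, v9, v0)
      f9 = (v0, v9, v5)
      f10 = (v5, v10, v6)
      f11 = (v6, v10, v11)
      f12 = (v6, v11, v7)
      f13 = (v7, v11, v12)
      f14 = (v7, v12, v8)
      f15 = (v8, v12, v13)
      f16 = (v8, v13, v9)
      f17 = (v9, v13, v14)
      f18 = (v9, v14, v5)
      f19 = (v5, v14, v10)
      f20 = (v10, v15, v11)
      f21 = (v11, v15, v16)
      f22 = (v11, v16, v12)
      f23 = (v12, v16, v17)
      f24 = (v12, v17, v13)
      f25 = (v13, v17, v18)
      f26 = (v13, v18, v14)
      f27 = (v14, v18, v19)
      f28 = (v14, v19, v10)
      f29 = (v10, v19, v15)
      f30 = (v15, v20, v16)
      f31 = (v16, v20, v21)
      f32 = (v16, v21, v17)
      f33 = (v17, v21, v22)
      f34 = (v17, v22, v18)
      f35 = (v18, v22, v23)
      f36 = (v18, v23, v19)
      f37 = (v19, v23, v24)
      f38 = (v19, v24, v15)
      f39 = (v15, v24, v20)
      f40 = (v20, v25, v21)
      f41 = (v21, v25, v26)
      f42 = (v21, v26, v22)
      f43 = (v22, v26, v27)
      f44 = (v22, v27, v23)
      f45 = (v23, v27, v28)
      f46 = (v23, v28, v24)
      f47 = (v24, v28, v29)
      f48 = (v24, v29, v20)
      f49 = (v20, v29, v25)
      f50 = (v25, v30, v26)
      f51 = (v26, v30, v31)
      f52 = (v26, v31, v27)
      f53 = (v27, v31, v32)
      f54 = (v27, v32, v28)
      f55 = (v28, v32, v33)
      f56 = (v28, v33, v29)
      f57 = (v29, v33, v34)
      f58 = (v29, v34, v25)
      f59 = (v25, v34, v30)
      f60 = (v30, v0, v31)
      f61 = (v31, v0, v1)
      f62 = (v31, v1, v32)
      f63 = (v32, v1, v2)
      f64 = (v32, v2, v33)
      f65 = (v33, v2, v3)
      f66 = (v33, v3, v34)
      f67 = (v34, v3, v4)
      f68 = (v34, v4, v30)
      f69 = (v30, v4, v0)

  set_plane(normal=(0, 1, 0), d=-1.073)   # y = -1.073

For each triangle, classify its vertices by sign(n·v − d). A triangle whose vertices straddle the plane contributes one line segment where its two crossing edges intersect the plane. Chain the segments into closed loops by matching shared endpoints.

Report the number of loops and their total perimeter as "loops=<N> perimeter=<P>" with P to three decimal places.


Straddling triangles (18 of 70):
  (v20,v25,v21) [+-+] → (-1.84803, -1.073, 0)–(-1.32991, -1.073, 0.493481)  len=0.7155
  (v21,v25,v26) [+--] → (-1.32991, -1.073, 0.493481)–(-1.17902, -1.073, 0.6372)  len=0.2084
  (v21,v26,v22) [+-+] → (-1.17902, -1.073, 0.6372)–(-0.641981, -1.073, 0.516439)  len=0.5504
  (v22,v26,v27) [+-+] → (-0.641981, -1.073, 0.516439)–(-0.244949, -1.073, 0.427162)  len=0.4069
  (v24,v28,v29) [++-] → (-0.244949, -1.073, -0.427162)–(-1.17902, -1.073, -0.6372)  len=0.9574
  (v24,v29,v20) [+-+] → (-1.17902, -1.073, -0.6372)–(-1.74547, -1.073, -0.0976817)  len=0.7823
  (v20,v29,v25) [+--] → (-1.74547, -1.073, -0.0976817)–(-1.84803, -1.073, 0)  len=0.1416
  (v26,v31,v27) [--+] → (0.111923, -1.073, 0.455796)–(-0.244949, -1.073, 0.427162)  len=0.3580
  (v27,v31,v32) [+-+] → (0.111923, -1.073, 0.455796)–(0.85571, -1.073, 0.515479)  len=0.7462
  (v28,v33,v29) [++-] → (0.301484, -1.073, -0.471013)–(-0.244949, -1.073, -0.427162)  len=0.5482
  (v29,v33,v34) [-+-] → (0.301484, -1.073, -0.471013)–(0.85571, -1.073, -0.515479)  len=0.5560
  (v30,v0,v31) [-+-] → (1.69325, -1.073, 0)–(1.32962, -1.073, 0.500561)  len=0.6187
  (v31,v0,v1) [-++] → (1.32962, -1.073, 0.500561)–(1.23034, -1.073, 0.6372)  len=0.1689
  (v31,v1,v32) [-++] → (1.23034, -1.073, 0.6372)–(0.85571, -1.073, 0.515479)  len=0.3939
  (v33,v3,v34) [++-] → (1.06972, -1.073, -0.585006)–(0.85571, -1.073, -0.515479)  len=0.2250
  (v34,v3,v4) [-++] → (1.06972, -1.073, -0.585006)–(1.23034, -1.073, -0.6372)  len=0.1689
  (v34,v4,v30) [-+-] → (1.23034, -1.073, -0.6372)–(1.51778, -1.073, -0.241485)  len=0.4891
  (v30,v4,v0) [-++] → (1.51778, -1.073, -0.241485)–(1.69325, -1.073, 0)  len=0.2985

Chained into 1 loop(s):
  loop 1: 18 segments, perimeter = 8.3340
Total perimeter = 8.334

loops=1 perimeter=8.334


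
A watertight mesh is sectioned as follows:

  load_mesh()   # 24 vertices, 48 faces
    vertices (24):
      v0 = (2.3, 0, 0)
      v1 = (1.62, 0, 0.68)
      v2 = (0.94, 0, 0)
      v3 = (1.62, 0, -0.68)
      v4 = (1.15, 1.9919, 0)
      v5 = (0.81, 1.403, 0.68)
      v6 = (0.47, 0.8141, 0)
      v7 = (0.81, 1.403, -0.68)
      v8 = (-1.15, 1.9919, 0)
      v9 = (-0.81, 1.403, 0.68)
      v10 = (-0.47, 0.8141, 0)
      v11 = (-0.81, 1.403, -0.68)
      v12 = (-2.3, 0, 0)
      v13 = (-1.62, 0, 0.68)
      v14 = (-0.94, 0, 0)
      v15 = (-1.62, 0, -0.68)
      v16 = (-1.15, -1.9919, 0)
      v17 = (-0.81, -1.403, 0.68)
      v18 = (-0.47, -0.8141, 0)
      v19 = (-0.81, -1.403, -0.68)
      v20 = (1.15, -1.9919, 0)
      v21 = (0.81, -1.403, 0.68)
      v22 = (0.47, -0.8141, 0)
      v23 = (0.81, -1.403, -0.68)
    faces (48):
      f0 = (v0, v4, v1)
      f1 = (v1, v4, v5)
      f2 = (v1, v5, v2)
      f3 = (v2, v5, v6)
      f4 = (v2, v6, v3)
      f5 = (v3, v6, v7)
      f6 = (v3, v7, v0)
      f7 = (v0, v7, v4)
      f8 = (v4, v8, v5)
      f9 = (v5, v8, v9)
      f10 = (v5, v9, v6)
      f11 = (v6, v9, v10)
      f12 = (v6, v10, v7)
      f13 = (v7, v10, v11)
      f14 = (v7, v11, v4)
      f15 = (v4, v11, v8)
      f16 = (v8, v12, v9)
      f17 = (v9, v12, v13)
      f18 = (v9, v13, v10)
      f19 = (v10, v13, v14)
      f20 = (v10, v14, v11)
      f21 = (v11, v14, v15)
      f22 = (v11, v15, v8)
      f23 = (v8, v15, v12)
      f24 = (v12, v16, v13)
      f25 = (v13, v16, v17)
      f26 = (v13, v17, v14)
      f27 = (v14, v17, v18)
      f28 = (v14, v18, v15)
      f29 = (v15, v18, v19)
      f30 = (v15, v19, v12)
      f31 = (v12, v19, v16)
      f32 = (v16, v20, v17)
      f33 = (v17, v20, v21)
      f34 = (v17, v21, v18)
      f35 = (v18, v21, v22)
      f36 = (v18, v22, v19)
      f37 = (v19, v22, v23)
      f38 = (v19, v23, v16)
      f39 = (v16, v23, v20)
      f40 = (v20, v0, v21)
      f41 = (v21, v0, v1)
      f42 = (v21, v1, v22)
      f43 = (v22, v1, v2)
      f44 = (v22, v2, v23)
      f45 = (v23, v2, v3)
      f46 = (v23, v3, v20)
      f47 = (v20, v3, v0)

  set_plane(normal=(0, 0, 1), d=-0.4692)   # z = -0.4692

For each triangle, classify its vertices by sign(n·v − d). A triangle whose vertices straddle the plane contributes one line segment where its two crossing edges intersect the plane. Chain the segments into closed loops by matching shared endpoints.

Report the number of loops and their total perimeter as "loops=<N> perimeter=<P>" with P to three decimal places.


Straddling triangles (24 of 48):
  (v2,v6,v3) [++-] → (1.2635, 0.252371, -0.4692)–(1.4092, 0, -0.4692)  len=0.2914
  (v3,v6,v7) [-+-] → (1.2635, 0.252371, -0.4692)–(0.7046, 1.22044, -0.4692)  len=1.1178
  (v3,v7,v0) [--+] → (1.2719, 0.96807, -0.4692)–(1.8308, 0, -0.4692)  len=1.1178
  (v0,v7,v4) [+-+] → (1.2719, 0.96807, -0.4692)–(0.9154, 1.58556, -0.4692)  len=0.7130
  (v6,v10,v7) [++-] → (0.4132, 1.22044, -0.4692)–(0.7046, 1.22044, -0.4692)  len=0.2914
  (v7,v10,v11) [-+-] → (0.4132, 1.22044, -0.4692)–(-0.7046, 1.22044, -0.4692)  len=1.1178
  (v7,v11,v4) [--+] → (-0.2024, 1.58556, -0.4692)–(0.9154, 1.58556, -0.4692)  len=1.1178
  (v4,v11,v8) [+-+] → (-0.2024, 1.58556, -0.4692)–(-0.9154, 1.58556, -0.4692)  len=0.7130
  (v10,v14,v11) [++-] → (-0.8503, 0.96807, -0.4692)–(-0.7046, 1.22044, -0.4692)  len=0.2914
  (v11,v14,v15) [-+-] → (-0.8503, 0.96807, -0.4692)–(-1.4092, 0, -0.4692)  len=1.1178
  (v11,v15,v8) [--+] → (-1.4743, 0.617489, -0.4692)–(-0.9154, 1.58556, -0.4692)  len=1.1178
  (v8,v15,v12) [+-+] → (-1.4743, 0.617489, -0.4692)–(-1.8308, 0, -0.4692)  len=0.7130
  (v14,v18,v15) [++-] → (-1.2635, -0.252371, -0.4692)–(-1.4092, 0, -0.4692)  len=0.2914
  (v15,v18,v19) [-+-] → (-1.2635, -0.252371, -0.4692)–(-0.7046, -1.22044, -0.4692)  len=1.1178
  (v15,v19,v12) [--+] → (-1.2719, -0.96807, -0.4692)–(-1.8308, 0, -0.4692)  len=1.1178
  (v12,v19,v16) [+-+] → (-1.2719, -0.96807, -0.4692)–(-0.9154, -1.58556, -0.4692)  len=0.7130
  (v18,v22,v19) [++-] → (-0.4132, -1.22044, -0.4692)–(-0.7046, -1.22044, -0.4692)  len=0.2914
  (v19,v22,v23) [-+-] → (-0.4132, -1.22044, -0.4692)–(0.7046, -1.22044, -0.4692)  len=1.1178
  (v19,v23,v16) [--+] → (0.2024, -1.58556, -0.4692)–(-0.9154, -1.58556, -0.4692)  len=1.1178
  (v16,v23,v20) [+-+] → (0.2024, -1.58556, -0.4692)–(0.9154, -1.58556, -0.4692)  len=0.7130
  (v22,v2,v23) [++-] → (0.8503, -0.96807, -0.4692)–(0.7046, -1.22044, -0.4692)  len=0.2914
  (v23,v2,v3) [-+-] → (0.8503, -0.96807, -0.4692)–(1.4092, 0, -0.4692)  len=1.1178
  (v23,v3,v20) [--+] → (1.4743, -0.617489, -0.4692)–(0.9154, -1.58556, -0.4692)  len=1.1178
  (v20,v3,v0) [+-+] → (1.4743, -0.617489, -0.4692)–(1.8308, 0, -0.4692)  len=0.7130

Chained into 2 loop(s):
  loop 1: 12 segments, perimeter = 8.4553
  loop 2: 12 segments, perimeter = 10.9849
Total perimeter = 19.440

loops=2 perimeter=19.440


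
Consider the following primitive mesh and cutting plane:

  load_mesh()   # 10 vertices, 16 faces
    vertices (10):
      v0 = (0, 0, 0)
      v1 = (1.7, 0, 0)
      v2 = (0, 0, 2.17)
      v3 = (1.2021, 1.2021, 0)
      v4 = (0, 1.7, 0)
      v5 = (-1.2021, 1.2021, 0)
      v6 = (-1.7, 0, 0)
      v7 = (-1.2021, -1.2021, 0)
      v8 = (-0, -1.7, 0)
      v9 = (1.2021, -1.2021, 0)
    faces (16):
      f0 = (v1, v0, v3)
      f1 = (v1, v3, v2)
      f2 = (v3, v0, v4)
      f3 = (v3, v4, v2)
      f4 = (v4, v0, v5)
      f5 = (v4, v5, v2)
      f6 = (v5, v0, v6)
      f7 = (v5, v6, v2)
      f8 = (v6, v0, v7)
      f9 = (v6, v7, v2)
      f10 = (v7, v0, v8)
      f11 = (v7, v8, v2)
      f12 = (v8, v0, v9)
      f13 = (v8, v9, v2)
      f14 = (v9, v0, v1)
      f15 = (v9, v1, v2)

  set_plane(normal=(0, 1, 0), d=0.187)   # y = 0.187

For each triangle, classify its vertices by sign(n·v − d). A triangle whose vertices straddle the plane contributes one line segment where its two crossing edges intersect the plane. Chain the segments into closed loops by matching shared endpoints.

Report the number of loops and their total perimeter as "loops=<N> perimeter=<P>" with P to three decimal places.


Straddling triangles (8 of 16):
  (v1,v0,v3) [--+] → (0.187, 0.187, 0)–(1.62255, 0.187, 0)  len=1.4355
  (v1,v3,v2) [-+-] → (1.62255, 0.187, 0)–(0.187, 0.187, 1.83243)  len=2.3278
  (v3,v0,v4) [+-+] → (0.187, 0.187, 0)–(0, 0.187, 0)  len=0.1870
  (v3,v4,v2) [++-] → (0, 0.187, 1.9313)–(0.187, 0.187, 1.83243)  len=0.2115
  (v4,v0,v5) [+-+] → (0, 0.187, 0)–(-0.187, 0.187, 0)  len=0.1870
  (v4,v5,v2) [++-] → (-0.187, 0.187, 1.83243)–(0, 0.187, 1.9313)  len=0.2115
  (v5,v0,v6) [+--] → (-0.187, 0.187, 0)–(-1.62255, 0.187, 0)  len=1.4355
  (v5,v6,v2) [+--] → (-1.62255, 0.187, 0)–(-0.187, 0.187, 1.83243)  len=2.3278

Chained into 1 loop(s):
  loop 1: 8 segments, perimeter = 8.3237
Total perimeter = 8.324

loops=1 perimeter=8.324


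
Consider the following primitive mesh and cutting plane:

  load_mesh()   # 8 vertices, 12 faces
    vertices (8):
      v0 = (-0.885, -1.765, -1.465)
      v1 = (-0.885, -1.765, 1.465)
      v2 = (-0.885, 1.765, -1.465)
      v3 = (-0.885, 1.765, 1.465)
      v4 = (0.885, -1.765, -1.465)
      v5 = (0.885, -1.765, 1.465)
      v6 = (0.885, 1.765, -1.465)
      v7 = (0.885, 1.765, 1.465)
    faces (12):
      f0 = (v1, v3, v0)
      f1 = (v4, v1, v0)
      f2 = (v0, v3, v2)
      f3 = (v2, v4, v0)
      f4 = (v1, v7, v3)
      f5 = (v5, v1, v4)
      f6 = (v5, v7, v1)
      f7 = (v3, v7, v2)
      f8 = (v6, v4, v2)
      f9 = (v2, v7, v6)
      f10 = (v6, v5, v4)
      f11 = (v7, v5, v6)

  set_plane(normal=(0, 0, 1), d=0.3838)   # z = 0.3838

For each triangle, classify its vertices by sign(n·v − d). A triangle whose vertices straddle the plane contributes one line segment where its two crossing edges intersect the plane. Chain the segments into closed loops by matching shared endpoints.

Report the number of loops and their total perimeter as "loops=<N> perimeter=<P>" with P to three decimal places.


Straddling triangles (8 of 12):
  (v1,v3,v0) [++-] → (-0.885, 0.462394, 0.3838)–(-0.885, -1.765, 0.3838)  len=2.2274
  (v4,v1,v0) [-+-] → (-0.231852, -1.765, 0.3838)–(-0.885, -1.765, 0.3838)  len=0.6531
  (v0,v3,v2) [-+-] → (-0.885, 0.462394, 0.3838)–(-0.885, 1.765, 0.3838)  len=1.3026
  (v5,v1,v4) [++-] → (-0.231852, -1.765, 0.3838)–(0.885, -1.765, 0.3838)  len=1.1169
  (v3,v7,v2) [++-] → (0.231852, 1.765, 0.3838)–(-0.885, 1.765, 0.3838)  len=1.1169
  (v2,v7,v6) [-+-] → (0.231852, 1.765, 0.3838)–(0.885, 1.765, 0.3838)  len=0.6531
  (v6,v5,v4) [-+-] → (0.885, -0.462394, 0.3838)–(0.885, -1.765, 0.3838)  len=1.3026
  (v7,v5,v6) [++-] → (0.885, -0.462394, 0.3838)–(0.885, 1.765, 0.3838)  len=2.2274

Chained into 1 loop(s):
  loop 1: 8 segments, perimeter = 10.6000
Total perimeter = 10.600

loops=1 perimeter=10.600


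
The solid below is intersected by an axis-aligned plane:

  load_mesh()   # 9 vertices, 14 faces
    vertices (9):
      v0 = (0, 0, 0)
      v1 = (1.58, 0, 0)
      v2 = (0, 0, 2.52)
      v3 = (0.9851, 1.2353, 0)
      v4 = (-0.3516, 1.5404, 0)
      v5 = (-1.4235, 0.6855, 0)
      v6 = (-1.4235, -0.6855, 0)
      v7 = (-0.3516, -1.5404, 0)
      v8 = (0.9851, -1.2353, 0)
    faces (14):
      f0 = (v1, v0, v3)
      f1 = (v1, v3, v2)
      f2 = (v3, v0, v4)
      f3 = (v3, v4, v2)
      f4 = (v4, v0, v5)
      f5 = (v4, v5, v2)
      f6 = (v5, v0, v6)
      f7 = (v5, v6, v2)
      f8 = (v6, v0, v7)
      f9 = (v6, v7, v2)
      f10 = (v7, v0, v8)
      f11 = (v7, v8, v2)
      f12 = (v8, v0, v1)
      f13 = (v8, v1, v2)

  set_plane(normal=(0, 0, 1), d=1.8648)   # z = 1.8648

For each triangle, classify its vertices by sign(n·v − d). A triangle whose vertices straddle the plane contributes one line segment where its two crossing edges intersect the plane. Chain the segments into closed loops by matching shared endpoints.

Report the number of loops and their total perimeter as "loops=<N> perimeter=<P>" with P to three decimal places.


Straddling triangles (7 of 14):
  (v1,v3,v2) [--+] → (0.256126, 0.321178, 1.8648)–(0.4108, 0, 1.8648)  len=0.3565
  (v3,v4,v2) [--+] → (-0.091416, 0.400504, 1.8648)–(0.256126, 0.321178, 1.8648)  len=0.3565
  (v4,v5,v2) [--+] → (-0.37011, 0.17823, 1.8648)–(-0.091416, 0.400504, 1.8648)  len=0.3565
  (v5,v6,v2) [--+] → (-0.37011, -0.17823, 1.8648)–(-0.37011, 0.17823, 1.8648)  len=0.3565
  (v6,v7,v2) [--+] → (-0.091416, -0.400504, 1.8648)–(-0.37011, -0.17823, 1.8648)  len=0.3565
  (v7,v8,v2) [--+] → (0.256126, -0.321178, 1.8648)–(-0.091416, -0.400504, 1.8648)  len=0.3565
  (v8,v1,v2) [--+] → (0.4108, 0, 1.8648)–(0.256126, -0.321178, 1.8648)  len=0.3565

Chained into 1 loop(s):
  loop 1: 7 segments, perimeter = 2.4953
Total perimeter = 2.495

loops=1 perimeter=2.495


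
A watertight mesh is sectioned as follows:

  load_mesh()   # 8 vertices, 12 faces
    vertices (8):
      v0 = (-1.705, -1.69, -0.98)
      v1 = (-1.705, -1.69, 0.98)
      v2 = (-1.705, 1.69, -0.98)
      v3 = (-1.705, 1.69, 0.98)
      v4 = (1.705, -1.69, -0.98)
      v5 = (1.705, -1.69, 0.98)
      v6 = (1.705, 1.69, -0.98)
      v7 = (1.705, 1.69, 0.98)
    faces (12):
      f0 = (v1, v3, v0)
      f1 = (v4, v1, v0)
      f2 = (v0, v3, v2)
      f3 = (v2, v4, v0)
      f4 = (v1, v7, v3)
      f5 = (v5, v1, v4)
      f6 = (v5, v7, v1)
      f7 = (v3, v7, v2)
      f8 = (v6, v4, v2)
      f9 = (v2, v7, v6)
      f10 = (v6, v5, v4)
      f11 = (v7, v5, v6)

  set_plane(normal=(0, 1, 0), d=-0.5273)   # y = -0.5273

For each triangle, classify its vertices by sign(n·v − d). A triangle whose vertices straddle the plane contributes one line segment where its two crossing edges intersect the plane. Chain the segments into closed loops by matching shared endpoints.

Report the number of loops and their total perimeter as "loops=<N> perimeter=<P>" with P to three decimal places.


Straddling triangles (8 of 12):
  (v1,v3,v0) [-+-] → (-1.705, -0.5273, 0.98)–(-1.705, -0.5273, -0.305772)  len=1.2858
  (v0,v3,v2) [-++] → (-1.705, -0.5273, -0.305772)–(-1.705, -0.5273, -0.98)  len=0.6742
  (v2,v4,v0) [+--] → (0.53198, -0.5273, -0.98)–(-1.705, -0.5273, -0.98)  len=2.2370
  (v1,v7,v3) [-++] → (-0.53198, -0.5273, 0.98)–(-1.705, -0.5273, 0.98)  len=1.1730
  (v5,v7,v1) [-+-] → (1.705, -0.5273, 0.98)–(-0.53198, -0.5273, 0.98)  len=2.2370
  (v6,v4,v2) [+-+] → (1.705, -0.5273, -0.98)–(0.53198, -0.5273, -0.98)  len=1.1730
  (v6,v5,v4) [+--] → (1.705, -0.5273, 0.305772)–(1.705, -0.5273, -0.98)  len=1.2858
  (v7,v5,v6) [+-+] → (1.705, -0.5273, 0.98)–(1.705, -0.5273, 0.305772)  len=0.6742

Chained into 1 loop(s):
  loop 1: 8 segments, perimeter = 10.7400
Total perimeter = 10.740

loops=1 perimeter=10.740


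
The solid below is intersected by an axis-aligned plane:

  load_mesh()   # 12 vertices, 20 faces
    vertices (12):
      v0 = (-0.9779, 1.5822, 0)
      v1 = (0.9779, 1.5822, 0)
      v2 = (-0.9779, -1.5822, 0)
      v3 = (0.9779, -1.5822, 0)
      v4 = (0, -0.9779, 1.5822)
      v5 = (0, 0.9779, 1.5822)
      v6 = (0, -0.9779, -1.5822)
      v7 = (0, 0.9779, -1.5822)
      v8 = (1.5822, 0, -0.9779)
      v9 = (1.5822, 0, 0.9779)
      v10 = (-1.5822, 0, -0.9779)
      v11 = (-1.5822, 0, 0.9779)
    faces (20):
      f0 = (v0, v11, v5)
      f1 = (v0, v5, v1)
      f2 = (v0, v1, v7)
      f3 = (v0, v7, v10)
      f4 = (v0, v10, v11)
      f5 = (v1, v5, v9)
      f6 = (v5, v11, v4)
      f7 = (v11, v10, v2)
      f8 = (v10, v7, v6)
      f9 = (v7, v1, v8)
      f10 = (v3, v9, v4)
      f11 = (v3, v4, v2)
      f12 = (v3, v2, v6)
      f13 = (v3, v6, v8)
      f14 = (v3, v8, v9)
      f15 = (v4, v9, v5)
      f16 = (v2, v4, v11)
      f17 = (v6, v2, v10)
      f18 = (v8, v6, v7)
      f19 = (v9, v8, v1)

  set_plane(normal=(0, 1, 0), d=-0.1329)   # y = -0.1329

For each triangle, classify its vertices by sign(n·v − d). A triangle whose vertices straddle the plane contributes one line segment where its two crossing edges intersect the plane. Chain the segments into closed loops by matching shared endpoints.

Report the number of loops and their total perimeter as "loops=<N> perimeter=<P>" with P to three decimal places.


Straddling triangles (10 of 20):
  (v5,v11,v4) [++-] → (-1.36717, -0.1329, 1.06003)–(0, -0.1329, 1.5822)  len=1.4635
  (v11,v10,v2) [++-] → (-1.53144, -0.1329, -0.895759)–(-1.53144, -0.1329, 0.895759)  len=1.7915
  (v10,v7,v6) [++-] → (0, -0.1329, -1.5822)–(-1.36717, -0.1329, -1.06003)  len=1.4635
  (v3,v9,v4) [-+-] → (1.53144, -0.1329, 0.895759)–(1.36717, -0.1329, 1.06003)  len=0.2323
  (v3,v6,v8) [--+] → (1.36717, -0.1329, -1.06003)–(1.53144, -0.1329, -0.895759)  len=0.2323
  (v3,v8,v9) [-++] → (1.53144, -0.1329, -0.895759)–(1.53144, -0.1329, 0.895759)  len=1.7915
  (v4,v9,v5) [-++] → (1.36717, -0.1329, 1.06003)–(0, -0.1329, 1.5822)  len=1.4635
  (v2,v4,v11) [--+] → (-1.36717, -0.1329, 1.06003)–(-1.53144, -0.1329, 0.895759)  len=0.2323
  (v6,v2,v10) [--+] → (-1.53144, -0.1329, -0.895759)–(-1.36717, -0.1329, -1.06003)  len=0.2323
  (v8,v6,v7) [+-+] → (1.36717, -0.1329, -1.06003)–(0, -0.1329, -1.5822)  len=1.4635

Chained into 1 loop(s):
  loop 1: 10 segments, perimeter = 10.3663
Total perimeter = 10.366

loops=1 perimeter=10.366


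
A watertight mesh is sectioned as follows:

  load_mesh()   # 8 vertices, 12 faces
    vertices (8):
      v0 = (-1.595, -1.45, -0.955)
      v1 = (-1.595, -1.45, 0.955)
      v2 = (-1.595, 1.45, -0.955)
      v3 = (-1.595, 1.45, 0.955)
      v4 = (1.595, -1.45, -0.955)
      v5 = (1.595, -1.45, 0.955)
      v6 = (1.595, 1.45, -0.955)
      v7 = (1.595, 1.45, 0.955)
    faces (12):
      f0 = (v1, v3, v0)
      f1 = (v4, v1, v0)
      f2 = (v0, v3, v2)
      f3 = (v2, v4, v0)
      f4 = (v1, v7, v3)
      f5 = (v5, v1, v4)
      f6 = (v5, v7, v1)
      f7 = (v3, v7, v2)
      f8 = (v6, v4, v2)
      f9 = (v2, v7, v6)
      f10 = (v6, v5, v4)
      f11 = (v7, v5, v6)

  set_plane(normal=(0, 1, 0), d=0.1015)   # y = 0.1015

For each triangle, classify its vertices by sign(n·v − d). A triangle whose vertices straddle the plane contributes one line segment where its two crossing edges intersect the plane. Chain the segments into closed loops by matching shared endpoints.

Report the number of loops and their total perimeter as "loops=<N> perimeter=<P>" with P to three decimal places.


Straddling triangles (8 of 12):
  (v1,v3,v0) [-+-] → (-1.595, 0.1015, 0.955)–(-1.595, 0.1015, 0.06685)  len=0.8881
  (v0,v3,v2) [-++] → (-1.595, 0.1015, 0.06685)–(-1.595, 0.1015, -0.955)  len=1.0218
  (v2,v4,v0) [+--] → (-0.11165, 0.1015, -0.955)–(-1.595, 0.1015, -0.955)  len=1.4833
  (v1,v7,v3) [-++] → (0.11165, 0.1015, 0.955)–(-1.595, 0.1015, 0.955)  len=1.7066
  (v5,v7,v1) [-+-] → (1.595, 0.1015, 0.955)–(0.11165, 0.1015, 0.955)  len=1.4833
  (v6,v4,v2) [+-+] → (1.595, 0.1015, -0.955)–(-0.11165, 0.1015, -0.955)  len=1.7066
  (v6,v5,v4) [+--] → (1.595, 0.1015, -0.06685)–(1.595, 0.1015, -0.955)  len=0.8881
  (v7,v5,v6) [+-+] → (1.595, 0.1015, 0.955)–(1.595, 0.1015, -0.06685)  len=1.0218

Chained into 1 loop(s):
  loop 1: 8 segments, perimeter = 10.2000
Total perimeter = 10.200

loops=1 perimeter=10.200


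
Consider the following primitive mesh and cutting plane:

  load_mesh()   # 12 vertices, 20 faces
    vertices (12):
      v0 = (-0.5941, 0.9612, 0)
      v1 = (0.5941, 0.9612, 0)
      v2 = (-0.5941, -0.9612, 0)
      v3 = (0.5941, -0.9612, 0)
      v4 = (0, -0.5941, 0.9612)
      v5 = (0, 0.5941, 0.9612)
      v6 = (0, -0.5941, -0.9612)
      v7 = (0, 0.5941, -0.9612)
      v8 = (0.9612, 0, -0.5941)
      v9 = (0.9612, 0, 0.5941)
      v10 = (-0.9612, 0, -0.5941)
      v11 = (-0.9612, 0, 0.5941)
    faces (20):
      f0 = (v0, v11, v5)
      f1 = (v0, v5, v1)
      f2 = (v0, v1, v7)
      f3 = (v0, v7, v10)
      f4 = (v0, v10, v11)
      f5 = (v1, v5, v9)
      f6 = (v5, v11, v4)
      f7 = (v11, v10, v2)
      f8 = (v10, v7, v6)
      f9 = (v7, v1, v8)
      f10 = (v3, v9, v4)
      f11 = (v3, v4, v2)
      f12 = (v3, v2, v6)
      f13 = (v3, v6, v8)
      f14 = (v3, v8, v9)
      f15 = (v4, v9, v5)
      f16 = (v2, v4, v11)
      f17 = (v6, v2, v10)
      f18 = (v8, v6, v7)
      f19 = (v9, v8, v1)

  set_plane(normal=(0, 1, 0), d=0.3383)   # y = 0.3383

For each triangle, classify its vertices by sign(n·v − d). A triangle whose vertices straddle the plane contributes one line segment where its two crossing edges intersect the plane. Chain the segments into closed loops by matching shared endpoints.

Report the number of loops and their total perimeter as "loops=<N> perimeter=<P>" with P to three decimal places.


loops=1 perimeter=5.677

Straddling triangles (10 of 20):
  (v0,v11,v5) [+-+] → (-0.831997, 0.3383, 0.385003)–(-0.413861, 0.3383, 0.803139)  len=0.5913
  (v0,v7,v10) [++-] → (-0.413861, 0.3383, -0.803139)–(-0.831997, 0.3383, -0.385003)  len=0.5913
  (v0,v10,v11) [+--] → (-0.831997, 0.3383, -0.385003)–(-0.831997, 0.3383, 0.385003)  len=0.7700
  (v1,v5,v9) [++-] → (0.413861, 0.3383, 0.803139)–(0.831997, 0.3383, 0.385003)  len=0.5913
  (v5,v11,v4) [+--] → (-0.413861, 0.3383, 0.803139)–(0, 0.3383, 0.9612)  len=0.4430
  (v10,v7,v6) [-+-] → (-0.413861, 0.3383, -0.803139)–(0, 0.3383, -0.9612)  len=0.4430
  (v7,v1,v8) [++-] → (0.831997, 0.3383, -0.385003)–(0.413861, 0.3383, -0.803139)  len=0.5913
  (v4,v9,v5) [--+] → (0.413861, 0.3383, 0.803139)–(0, 0.3383, 0.9612)  len=0.4430
  (v8,v6,v7) [--+] → (0, 0.3383, -0.9612)–(0.413861, 0.3383, -0.803139)  len=0.4430
  (v9,v8,v1) [--+] → (0.831997, 0.3383, -0.385003)–(0.831997, 0.3383, 0.385003)  len=0.7700

Chained into 1 loop(s):
  loop 1: 10 segments, perimeter = 5.6774
Total perimeter = 5.677


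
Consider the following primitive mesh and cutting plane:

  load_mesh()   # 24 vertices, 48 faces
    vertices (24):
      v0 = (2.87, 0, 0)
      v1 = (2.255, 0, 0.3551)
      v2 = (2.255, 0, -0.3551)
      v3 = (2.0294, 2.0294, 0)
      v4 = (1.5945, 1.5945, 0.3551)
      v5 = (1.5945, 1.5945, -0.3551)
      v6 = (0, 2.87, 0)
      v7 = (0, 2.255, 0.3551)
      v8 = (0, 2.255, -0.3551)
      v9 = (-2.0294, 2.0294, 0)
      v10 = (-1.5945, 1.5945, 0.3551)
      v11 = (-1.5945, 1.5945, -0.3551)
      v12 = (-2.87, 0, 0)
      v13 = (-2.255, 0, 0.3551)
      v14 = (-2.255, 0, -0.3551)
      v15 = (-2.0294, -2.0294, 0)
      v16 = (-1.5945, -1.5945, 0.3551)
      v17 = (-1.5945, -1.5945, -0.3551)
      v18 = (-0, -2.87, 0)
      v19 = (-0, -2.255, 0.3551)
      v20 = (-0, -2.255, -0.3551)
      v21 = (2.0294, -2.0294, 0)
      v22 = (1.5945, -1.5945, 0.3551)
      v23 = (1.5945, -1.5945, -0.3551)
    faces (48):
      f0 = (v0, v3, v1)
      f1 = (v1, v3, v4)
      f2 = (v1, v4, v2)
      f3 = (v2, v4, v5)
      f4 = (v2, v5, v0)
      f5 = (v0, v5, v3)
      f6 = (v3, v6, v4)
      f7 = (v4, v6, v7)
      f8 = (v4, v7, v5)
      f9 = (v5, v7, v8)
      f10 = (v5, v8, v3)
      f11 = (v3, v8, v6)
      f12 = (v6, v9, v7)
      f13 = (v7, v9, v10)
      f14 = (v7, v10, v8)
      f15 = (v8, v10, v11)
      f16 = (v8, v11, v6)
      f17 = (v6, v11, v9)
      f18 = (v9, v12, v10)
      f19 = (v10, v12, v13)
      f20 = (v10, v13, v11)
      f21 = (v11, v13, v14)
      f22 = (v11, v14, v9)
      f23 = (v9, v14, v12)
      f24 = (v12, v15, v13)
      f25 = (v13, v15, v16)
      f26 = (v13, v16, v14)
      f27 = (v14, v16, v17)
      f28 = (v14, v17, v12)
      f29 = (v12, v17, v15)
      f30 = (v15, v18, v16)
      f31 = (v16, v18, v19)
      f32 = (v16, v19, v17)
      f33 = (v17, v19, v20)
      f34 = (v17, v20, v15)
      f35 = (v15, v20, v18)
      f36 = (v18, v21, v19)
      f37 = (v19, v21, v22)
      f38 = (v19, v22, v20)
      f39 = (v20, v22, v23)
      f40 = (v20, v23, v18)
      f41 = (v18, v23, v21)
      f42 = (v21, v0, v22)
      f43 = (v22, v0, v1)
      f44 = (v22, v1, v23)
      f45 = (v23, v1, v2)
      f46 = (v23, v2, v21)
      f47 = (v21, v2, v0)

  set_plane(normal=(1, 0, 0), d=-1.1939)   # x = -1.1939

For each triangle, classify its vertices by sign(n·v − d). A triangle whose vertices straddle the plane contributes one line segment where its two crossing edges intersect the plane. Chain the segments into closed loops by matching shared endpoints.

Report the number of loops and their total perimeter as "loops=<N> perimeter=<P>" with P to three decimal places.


Straddling triangles (12 of 48):
  (v6,v9,v7) [+-+] → (-1.1939, 2.37547, 0)–(-1.1939, 2.12228, 0.146194)  len=0.2924
  (v7,v9,v10) [+--] → (-1.1939, 2.12228, 0.146194)–(-1.1939, 1.76044, 0.3551)  len=0.4178
  (v7,v10,v8) [+-+] → (-1.1939, 1.76044, 0.3551)–(-1.1939, 1.76044, 0.17667)  len=0.1784
  (v8,v10,v11) [+--] → (-1.1939, 1.76044, 0.17667)–(-1.1939, 1.76044, -0.3551)  len=0.5318
  (v8,v11,v6) [+-+] → (-1.1939, 1.76044, -0.3551)–(-1.1939, 1.91495, -0.265885)  len=0.1784
  (v6,v11,v9) [+--] → (-1.1939, 1.91495, -0.265885)–(-1.1939, 2.37547, 0)  len=0.5318
  (v15,v18,v16) [-+-] → (-1.1939, -2.37547, 0)–(-1.1939, -1.91495, 0.265885)  len=0.5318
  (v16,v18,v19) [-++] → (-1.1939, -1.91495, 0.265885)–(-1.1939, -1.76044, 0.3551)  len=0.1784
  (v16,v19,v17) [-+-] → (-1.1939, -1.76044, 0.3551)–(-1.1939, -1.76044, -0.17667)  len=0.5318
  (v17,v19,v20) [-++] → (-1.1939, -1.76044, -0.17667)–(-1.1939, -1.76044, -0.3551)  len=0.1784
  (v17,v20,v15) [-+-] → (-1.1939, -1.76044, -0.3551)–(-1.1939, -2.12228, -0.146194)  len=0.4178
  (v15,v20,v18) [-++] → (-1.1939, -2.12228, -0.146194)–(-1.1939, -2.37547, 0)  len=0.2924

Chained into 2 loop(s):
  loop 1: 6 segments, perimeter = 2.1306
  loop 2: 6 segments, perimeter = 2.1306
Total perimeter = 4.261

loops=2 perimeter=4.261


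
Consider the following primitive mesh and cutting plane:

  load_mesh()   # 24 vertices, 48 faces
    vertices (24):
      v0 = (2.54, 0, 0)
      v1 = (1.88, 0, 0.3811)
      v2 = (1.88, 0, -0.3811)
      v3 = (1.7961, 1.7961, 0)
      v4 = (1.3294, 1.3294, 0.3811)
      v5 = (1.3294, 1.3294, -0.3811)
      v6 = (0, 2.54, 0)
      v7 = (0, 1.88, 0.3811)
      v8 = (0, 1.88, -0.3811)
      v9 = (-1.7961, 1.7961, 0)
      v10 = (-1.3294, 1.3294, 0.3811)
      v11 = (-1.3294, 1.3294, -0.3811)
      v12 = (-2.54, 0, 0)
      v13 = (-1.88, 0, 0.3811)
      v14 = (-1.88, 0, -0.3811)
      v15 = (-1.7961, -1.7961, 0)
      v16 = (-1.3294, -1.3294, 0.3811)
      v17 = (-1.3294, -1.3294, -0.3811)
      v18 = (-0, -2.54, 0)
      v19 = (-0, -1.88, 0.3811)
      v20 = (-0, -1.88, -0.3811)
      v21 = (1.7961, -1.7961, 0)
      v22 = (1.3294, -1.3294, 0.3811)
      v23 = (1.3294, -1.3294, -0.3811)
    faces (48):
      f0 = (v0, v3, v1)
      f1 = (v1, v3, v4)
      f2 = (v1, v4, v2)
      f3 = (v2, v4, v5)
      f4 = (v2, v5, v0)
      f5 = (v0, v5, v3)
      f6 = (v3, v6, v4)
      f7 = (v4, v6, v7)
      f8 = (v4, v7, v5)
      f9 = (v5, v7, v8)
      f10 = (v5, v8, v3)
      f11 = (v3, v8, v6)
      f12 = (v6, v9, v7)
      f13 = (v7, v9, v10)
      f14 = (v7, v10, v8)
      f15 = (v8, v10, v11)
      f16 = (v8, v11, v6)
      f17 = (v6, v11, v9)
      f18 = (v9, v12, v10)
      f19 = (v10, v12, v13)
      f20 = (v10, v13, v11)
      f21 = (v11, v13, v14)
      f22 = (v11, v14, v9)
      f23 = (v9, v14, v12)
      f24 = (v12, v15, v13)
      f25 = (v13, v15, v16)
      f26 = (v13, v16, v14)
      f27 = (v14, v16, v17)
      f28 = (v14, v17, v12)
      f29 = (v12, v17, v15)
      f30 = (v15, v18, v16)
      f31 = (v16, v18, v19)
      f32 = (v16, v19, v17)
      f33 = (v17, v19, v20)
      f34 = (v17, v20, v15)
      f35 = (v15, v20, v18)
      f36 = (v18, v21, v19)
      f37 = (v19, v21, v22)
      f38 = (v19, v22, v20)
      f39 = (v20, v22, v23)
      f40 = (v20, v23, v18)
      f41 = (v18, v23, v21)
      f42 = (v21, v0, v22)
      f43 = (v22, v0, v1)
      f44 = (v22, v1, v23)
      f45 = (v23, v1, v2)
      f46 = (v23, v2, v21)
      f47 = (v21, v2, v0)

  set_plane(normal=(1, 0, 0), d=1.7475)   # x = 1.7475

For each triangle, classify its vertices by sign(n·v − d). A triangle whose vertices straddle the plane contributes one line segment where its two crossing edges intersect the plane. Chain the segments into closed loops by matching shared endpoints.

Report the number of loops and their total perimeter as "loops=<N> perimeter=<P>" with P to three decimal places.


Straddling triangles (16 of 48):
  (v1,v3,v4) [++-] → (1.7475, 1.7475, 0.039686)–(1.7475, 0.319916, 0.3811)  len=1.4678
  (v1,v4,v2) [+-+] → (1.7475, 0.319916, 0.3811)–(1.7475, 0.319916, -0.197679)  len=0.5788
  (v2,v4,v5) [+--] → (1.7475, 0.319916, -0.197679)–(1.7475, 0.319916, -0.3811)  len=0.1834
  (v2,v5,v0) [+-+] → (1.7475, 0.319916, -0.3811)–(1.7475, 0.870271, -0.249481)  len=0.5659
  (v0,v5,v3) [+-+] → (1.7475, 0.870271, -0.249481)–(1.7475, 1.7475, -0.039686)  len=0.9020
  (v3,v6,v4) [+--] → (1.7475, 1.81623, 0)–(1.7475, 1.7475, 0.039686)  len=0.0794
  (v5,v8,v3) [--+] → (1.7475, 1.79837, -0.010312)–(1.7475, 1.7475, -0.039686)  len=0.0587
  (v3,v8,v6) [+--] → (1.7475, 1.79837, -0.010312)–(1.7475, 1.81623, 0)  len=0.0206
  (v18,v21,v19) [-+-] → (1.7475, -1.81623, 0)–(1.7475, -1.79837, 0.010312)  len=0.0206
  (v19,v21,v22) [-+-] → (1.7475, -1.79837, 0.010312)–(1.7475, -1.7475, 0.039686)  len=0.0587
  (v18,v23,v21) [--+] → (1.7475, -1.7475, -0.039686)–(1.7475, -1.81623, 0)  len=0.0794
  (v21,v0,v22) [++-] → (1.7475, -0.870271, 0.249481)–(1.7475, -1.7475, 0.039686)  len=0.9020
  (v22,v0,v1) [-++] → (1.7475, -0.870271, 0.249481)–(1.7475, -0.319916, 0.3811)  len=0.5659
  (v22,v1,v23) [-+-] → (1.7475, -0.319916, 0.3811)–(1.7475, -0.319916, 0.197679)  len=0.1834
  (v23,v1,v2) [-++] → (1.7475, -0.319916, 0.197679)–(1.7475, -0.319916, -0.3811)  len=0.5788
  (v23,v2,v21) [-++] → (1.7475, -0.319916, -0.3811)–(1.7475, -1.7475, -0.039686)  len=1.4678

Chained into 2 loop(s):
  loop 1: 8 segments, perimeter = 3.8566
  loop 2: 8 segments, perimeter = 3.8566
Total perimeter = 7.713

loops=2 perimeter=7.713
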